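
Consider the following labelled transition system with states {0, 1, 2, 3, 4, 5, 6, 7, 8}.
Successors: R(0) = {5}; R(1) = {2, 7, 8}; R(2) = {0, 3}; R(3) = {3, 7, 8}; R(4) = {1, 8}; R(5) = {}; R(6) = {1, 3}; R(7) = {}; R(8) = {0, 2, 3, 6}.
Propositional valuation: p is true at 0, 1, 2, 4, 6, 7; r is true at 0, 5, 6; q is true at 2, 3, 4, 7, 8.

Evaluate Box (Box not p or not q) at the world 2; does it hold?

No

Recall that Box ψ holds at a world iff ψ holds at every accessible world, and Dia ψ holds iff ψ holds at some accessible world.
At 2: Box (Box not p or not q) requires Box not p or not q at every successor {0, 3}.
  Box not p or not q fails at 3, so Box (Box not p or not q) is false at 2.
    At 3: Box not p is false, not q is false, so Box not p or not q is false.
      At 3: Box not p requires not p at every successor {3, 7, 8}.
        not p fails at 7, so Box not p is false at 3.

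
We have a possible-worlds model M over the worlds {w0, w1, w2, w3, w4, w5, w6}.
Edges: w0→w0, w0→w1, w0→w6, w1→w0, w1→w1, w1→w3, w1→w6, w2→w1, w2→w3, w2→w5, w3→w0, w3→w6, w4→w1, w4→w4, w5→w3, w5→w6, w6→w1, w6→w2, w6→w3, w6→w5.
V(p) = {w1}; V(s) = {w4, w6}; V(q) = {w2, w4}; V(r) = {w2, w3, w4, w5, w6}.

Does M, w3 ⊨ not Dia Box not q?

At w3: Dia Box not q is true, so not Dia Box not q is false.
  At w3: Dia Box not q requires Box not q at some successor in {w0, w6}.
    Box not q holds at w0, so Dia Box not q is true at w3.
      At w0: Box not q requires not q at every successor {w0, w1, w6}.
        At w0: not q is true.
        At w1: not q is true.
        At w6: not q is true.
      So Box not q is true at w0.

No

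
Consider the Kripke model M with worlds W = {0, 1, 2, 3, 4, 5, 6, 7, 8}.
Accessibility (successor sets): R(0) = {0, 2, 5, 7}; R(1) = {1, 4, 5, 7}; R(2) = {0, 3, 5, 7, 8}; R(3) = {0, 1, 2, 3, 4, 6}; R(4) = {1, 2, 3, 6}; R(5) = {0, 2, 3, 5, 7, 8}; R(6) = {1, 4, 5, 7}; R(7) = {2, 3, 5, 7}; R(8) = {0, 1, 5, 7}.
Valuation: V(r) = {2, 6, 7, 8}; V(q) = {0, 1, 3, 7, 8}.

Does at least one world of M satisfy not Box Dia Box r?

Yes

Recall that Box ψ holds at a world iff ψ holds at every accessible world, and Dia ψ holds iff ψ holds at some accessible world.
Let φ = not Box Dia Box r. Evaluate φ at each world:
  0 (successors {0, 2, 5, 7}): φ is true.
  1 (successors {1, 4, 5, 7}): φ is true.
  2 (successors {0, 3, 5, 7, 8}): φ is true.
  3 (successors {0, 1, 2, 3, 4, 6}): φ is true.
  4 (successors {1, 2, 3, 6}): φ is true.
  5 (successors {0, 2, 3, 5, 7, 8}): φ is true.
  6 (successors {1, 4, 5, 7}): φ is true.
  7 (successors {2, 3, 5, 7}): φ is true.
  8 (successors {0, 1, 5, 7}): φ is true.
Detail at 0 (witness):
  At 0: Box Dia Box r is false, so not Box Dia Box r is true.
    At 0: Box Dia Box r requires Dia Box r at every successor {0, 2, 5, 7}.
      Dia Box r fails at 0, so Box Dia Box r is false at 0.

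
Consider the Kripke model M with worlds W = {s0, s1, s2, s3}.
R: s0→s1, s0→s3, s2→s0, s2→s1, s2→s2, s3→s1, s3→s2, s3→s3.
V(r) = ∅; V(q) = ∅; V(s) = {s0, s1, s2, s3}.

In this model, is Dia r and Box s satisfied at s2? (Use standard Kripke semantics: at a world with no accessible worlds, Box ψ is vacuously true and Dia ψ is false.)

No

At s2: Dia r is false, Box s is true, so Dia r and Box s is false.
  At s2: Dia r requires r at some successor in {s0, s1, s2}.
    At s0: r is false.
    At s1: r is false.
    At s2: r is false.
  So Dia r is false at s2.
  At s2: Box s requires s at every successor {s0, s1, s2}.
    At s0: s is true.
    At s1: s is true.
    At s2: s is true.
  So Box s is true at s2.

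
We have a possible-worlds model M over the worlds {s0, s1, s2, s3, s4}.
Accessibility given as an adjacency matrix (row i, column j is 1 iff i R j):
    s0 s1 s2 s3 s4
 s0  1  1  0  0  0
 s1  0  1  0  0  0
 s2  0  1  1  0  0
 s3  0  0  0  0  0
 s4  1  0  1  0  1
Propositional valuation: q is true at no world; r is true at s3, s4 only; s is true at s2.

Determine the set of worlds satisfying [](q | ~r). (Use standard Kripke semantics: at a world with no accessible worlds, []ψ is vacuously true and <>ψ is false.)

s0, s1, s2, s3

Let φ = [](q | ~r). Evaluate φ at each world:
  s0 (successors {s0, s1}): φ is true.
  s1 (successors {s1}): φ is true.
  s2 (successors {s1, s2}): φ is true.
  s3 (successors ∅): φ is true.
  s4 (successors {s0, s2, s4}): φ is false.
For instance, at s1:
  At s1: [](q | ~r) requires q | ~r at every successor {s1}.
    At s1: q | ~r is true.
  So [](q | ~r) is true at s1.
Satisfying worlds: {s0, s1, s2, s3}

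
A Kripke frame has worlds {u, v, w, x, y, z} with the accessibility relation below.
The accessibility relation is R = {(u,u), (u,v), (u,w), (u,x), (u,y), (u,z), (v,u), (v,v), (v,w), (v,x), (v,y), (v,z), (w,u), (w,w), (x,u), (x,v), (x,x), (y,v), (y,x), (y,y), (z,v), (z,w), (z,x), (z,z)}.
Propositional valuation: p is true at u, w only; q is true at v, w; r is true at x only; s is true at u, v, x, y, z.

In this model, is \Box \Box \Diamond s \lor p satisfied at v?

Yes

Recall that \Box ψ holds at a world iff ψ holds at every accessible world, and \Diamond ψ holds iff ψ holds at some accessible world.
At v: \Box \Box \Diamond s is true, p is false, so \Box \Box \Diamond s \lor p is true.
  At v: \Box \Box \Diamond s requires \Box \Diamond s at every successor {u, v, w, x, y, z}.
    At u: \Box \Diamond s is true.
    At v: \Box \Diamond s is true.
    At w: \Box \Diamond s is true.
    At x: \Box \Diamond s is true.
    At y: \Box \Diamond s is true.
    At z: \Box \Diamond s is true.
  So \Box \Box \Diamond s is true at v.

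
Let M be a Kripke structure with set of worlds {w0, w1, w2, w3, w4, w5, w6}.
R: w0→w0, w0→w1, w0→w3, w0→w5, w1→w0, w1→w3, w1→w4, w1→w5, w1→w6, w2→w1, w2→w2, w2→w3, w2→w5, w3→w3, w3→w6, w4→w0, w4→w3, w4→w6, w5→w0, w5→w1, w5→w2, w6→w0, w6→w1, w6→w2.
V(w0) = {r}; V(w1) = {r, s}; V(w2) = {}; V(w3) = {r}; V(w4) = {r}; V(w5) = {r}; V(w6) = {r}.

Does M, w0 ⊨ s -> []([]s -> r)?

Yes

At w0: s is false, []([]s -> r) is true, so s -> []([]s -> r) is true.
  At w0: []([]s -> r) requires []s -> r at every successor {w0, w1, w3, w5}.
    At w0: []s -> r is true.
    At w1: []s -> r is true.
    At w3: []s -> r is true.
    At w5: []s -> r is true.
  So []([]s -> r) is true at w0.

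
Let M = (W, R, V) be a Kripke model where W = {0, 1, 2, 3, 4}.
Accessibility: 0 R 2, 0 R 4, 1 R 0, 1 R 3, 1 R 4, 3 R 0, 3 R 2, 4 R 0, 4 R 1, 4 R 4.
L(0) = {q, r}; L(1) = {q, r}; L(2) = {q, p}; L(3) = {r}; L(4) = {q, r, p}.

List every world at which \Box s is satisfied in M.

2

Recall that \Box ψ holds at a world iff ψ holds at every accessible world, and \Diamond ψ holds iff ψ holds at some accessible world.
Let φ = \Box s. Evaluate φ at each world:
  0 (successors {2, 4}): φ is false.
  1 (successors {0, 3, 4}): φ is false.
  2 (successors ∅): φ is true.
  3 (successors {0, 2}): φ is false.
  4 (successors {0, 1, 4}): φ is false.
For instance, at 0:
  At 0: \Box s requires s at every successor {2, 4}.
    s fails at 2, so \Box s is false at 0.
Satisfying worlds: {2}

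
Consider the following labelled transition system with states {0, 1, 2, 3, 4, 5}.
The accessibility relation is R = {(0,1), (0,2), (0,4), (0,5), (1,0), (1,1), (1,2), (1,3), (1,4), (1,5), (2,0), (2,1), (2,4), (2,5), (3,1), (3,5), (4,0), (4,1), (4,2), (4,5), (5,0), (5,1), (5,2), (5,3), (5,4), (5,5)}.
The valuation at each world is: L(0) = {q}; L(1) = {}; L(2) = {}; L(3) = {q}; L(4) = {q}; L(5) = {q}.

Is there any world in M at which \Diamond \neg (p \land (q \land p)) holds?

Let φ = \Diamond \neg (p \land (q \land p)). Evaluate φ at each world:
  0 (successors {1, 2, 4, 5}): φ is true.
  1 (successors {0, 1, 2, 3, 4, 5}): φ is true.
  2 (successors {0, 1, 4, 5}): φ is true.
  3 (successors {1, 5}): φ is true.
  4 (successors {0, 1, 2, 5}): φ is true.
  5 (successors {0, 1, 2, 3, 4, 5}): φ is true.
Detail at 0 (witness):
  At 0: \Diamond \neg (p \land (q \land p)) requires \neg (p \land (q \land p)) at some successor in {1, 2, 4, 5}.
    \neg (p \land (q \land p)) holds at 1, so \Diamond \neg (p \land (q \land p)) is true at 0.

Yes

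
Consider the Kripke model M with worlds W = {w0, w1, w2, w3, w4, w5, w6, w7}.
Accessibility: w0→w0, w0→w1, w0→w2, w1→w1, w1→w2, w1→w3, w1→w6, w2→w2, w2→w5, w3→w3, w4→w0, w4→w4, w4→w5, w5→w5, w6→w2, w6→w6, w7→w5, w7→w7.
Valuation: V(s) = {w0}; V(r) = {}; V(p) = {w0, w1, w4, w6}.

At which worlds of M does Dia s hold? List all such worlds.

w0, w4

Let φ = Dia s. Evaluate φ at each world:
  w0 (successors {w0, w1, w2}): φ is true.
  w1 (successors {w1, w2, w3, w6}): φ is false.
  w2 (successors {w2, w5}): φ is false.
  w3 (successors {w3}): φ is false.
  w4 (successors {w0, w4, w5}): φ is true.
  w5 (successors {w5}): φ is false.
  w6 (successors {w2, w6}): φ is false.
  w7 (successors {w5, w7}): φ is false.
For instance, at w1:
  At w1: Dia s requires s at some successor in {w1, w2, w3, w6}.
    At w1: s is false.
    At w2: s is false.
    At w3: s is false.
    At w6: s is false.
  So Dia s is false at w1.
Satisfying worlds: {w0, w4}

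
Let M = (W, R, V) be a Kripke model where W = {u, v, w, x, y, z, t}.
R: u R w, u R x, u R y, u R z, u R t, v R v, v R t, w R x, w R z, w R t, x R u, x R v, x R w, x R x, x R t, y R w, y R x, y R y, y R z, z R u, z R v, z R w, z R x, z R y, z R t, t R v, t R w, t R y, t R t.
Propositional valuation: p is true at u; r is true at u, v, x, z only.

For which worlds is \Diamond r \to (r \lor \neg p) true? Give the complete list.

Let φ = \Diamond r \to (r \lor \neg p). Evaluate φ at each world:
  u (successors {w, x, y, z, t}): φ is true.
  v (successors {v, t}): φ is true.
  w (successors {x, z, t}): φ is true.
  x (successors {u, v, w, x, t}): φ is true.
  y (successors {w, x, y, z}): φ is true.
  z (successors {u, v, w, x, y, t}): φ is true.
  t (successors {v, w, y, t}): φ is true.
For instance, at w:
  At w: \Diamond r is true, r \lor \neg p is true, so \Diamond r \to (r \lor \neg p) is true.
    At w: \Diamond r requires r at some successor in {x, z, t}.
      r holds at x, so \Diamond r is true at w.
Satisfying worlds: {u, v, w, x, y, z, t}

u, v, w, x, y, z, t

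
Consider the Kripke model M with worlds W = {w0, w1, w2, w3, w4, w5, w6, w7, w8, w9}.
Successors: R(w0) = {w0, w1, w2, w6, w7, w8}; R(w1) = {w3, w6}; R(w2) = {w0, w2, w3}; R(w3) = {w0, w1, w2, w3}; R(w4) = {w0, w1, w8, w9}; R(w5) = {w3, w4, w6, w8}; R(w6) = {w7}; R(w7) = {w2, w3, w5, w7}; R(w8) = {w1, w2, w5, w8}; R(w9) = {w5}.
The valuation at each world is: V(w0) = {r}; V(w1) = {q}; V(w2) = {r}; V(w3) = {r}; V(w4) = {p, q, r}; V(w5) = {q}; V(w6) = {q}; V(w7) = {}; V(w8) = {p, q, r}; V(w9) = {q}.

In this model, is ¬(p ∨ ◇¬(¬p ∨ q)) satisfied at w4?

No

At w4: p ∨ ◇¬(¬p ∨ q) is true, so ¬(p ∨ ◇¬(¬p ∨ q)) is false.
  At w4: p is true, ◇¬(¬p ∨ q) is false, so p ∨ ◇¬(¬p ∨ q) is true.
    At w4: ◇¬(¬p ∨ q) requires ¬(¬p ∨ q) at some successor in {w0, w1, w8, w9}.
      At w0: ¬(¬p ∨ q) is false.
      At w1: ¬(¬p ∨ q) is false.
      At w8: ¬(¬p ∨ q) is false.
      At w9: ¬(¬p ∨ q) is false.
    So ◇¬(¬p ∨ q) is false at w4.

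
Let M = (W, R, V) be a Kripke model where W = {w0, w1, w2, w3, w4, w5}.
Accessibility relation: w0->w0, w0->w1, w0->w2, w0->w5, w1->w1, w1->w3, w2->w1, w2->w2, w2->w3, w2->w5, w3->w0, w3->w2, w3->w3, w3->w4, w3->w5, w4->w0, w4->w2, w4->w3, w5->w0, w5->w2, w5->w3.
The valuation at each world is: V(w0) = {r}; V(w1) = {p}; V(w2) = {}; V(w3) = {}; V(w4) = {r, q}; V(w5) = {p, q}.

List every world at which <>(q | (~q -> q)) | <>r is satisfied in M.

Recall that <>ψ holds at a world iff ψ holds at some accessible world.
Let φ = <>(q | (~q -> q)) | <>r. Evaluate φ at each world:
  w0 (successors {w0, w1, w2, w5}): φ is true.
  w1 (successors {w1, w3}): φ is false.
  w2 (successors {w1, w2, w3, w5}): φ is true.
  w3 (successors {w0, w2, w3, w4, w5}): φ is true.
  w4 (successors {w0, w2, w3}): φ is true.
  w5 (successors {w0, w2, w3}): φ is true.
For instance, at w3:
  At w3: <>(q | (~q -> q)) is true, <>r is true, so <>(q | (~q -> q)) | <>r is true.
    At w3: <>(q | (~q -> q)) requires q | (~q -> q) at some successor in {w0, w2, w3, w4, w5}.
      q | (~q -> q) holds at w4, so <>(q | (~q -> q)) is true at w3.
    At w3: <>r requires r at some successor in {w0, w2, w3, w4, w5}.
      r holds at w0, so <>r is true at w3.
Satisfying worlds: {w0, w2, w3, w4, w5}

w0, w2, w3, w4, w5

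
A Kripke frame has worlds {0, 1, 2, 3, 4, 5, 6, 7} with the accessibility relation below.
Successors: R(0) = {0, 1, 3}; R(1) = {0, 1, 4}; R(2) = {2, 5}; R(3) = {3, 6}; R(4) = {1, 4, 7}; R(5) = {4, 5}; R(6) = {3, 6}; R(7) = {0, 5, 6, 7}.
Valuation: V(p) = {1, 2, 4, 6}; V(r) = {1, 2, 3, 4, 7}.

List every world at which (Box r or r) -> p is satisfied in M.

Let φ = (Box r or r) -> p. Evaluate φ at each world:
  0 (successors {0, 1, 3}): φ is true.
  1 (successors {0, 1, 4}): φ is true.
  2 (successors {2, 5}): φ is true.
  3 (successors {3, 6}): φ is false.
  4 (successors {1, 4, 7}): φ is true.
  5 (successors {4, 5}): φ is true.
  6 (successors {3, 6}): φ is true.
  7 (successors {0, 5, 6, 7}): φ is false.
For instance, at 5:
  At 5: Box r or r is false, p is false, so (Box r or r) -> p is true.
    At 5: Box r is false, r is false, so Box r or r is false.
      At 5: Box r requires r at every successor {4, 5}.
        r fails at 5, so Box r is false at 5.
Satisfying worlds: {0, 1, 2, 4, 5, 6}

0, 1, 2, 4, 5, 6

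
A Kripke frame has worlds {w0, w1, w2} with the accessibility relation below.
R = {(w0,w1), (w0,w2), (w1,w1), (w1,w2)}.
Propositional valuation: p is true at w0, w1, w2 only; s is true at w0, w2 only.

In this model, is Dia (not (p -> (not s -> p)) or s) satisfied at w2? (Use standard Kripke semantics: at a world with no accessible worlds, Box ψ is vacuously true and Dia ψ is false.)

No

At w2: no accessible worlds, so Dia (not (p -> (not s -> p)) or s) is false.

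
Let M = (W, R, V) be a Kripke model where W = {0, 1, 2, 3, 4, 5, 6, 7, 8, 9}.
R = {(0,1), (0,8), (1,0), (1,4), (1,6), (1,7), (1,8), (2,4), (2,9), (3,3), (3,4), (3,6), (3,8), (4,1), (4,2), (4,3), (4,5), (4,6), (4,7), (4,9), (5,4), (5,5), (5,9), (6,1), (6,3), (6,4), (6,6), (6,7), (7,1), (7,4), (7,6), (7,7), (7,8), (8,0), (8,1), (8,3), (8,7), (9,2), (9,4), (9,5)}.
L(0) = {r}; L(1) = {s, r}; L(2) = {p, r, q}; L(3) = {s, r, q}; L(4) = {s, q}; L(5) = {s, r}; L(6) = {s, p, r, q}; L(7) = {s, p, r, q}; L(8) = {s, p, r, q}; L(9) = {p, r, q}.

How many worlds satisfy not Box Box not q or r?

10

Recall that Box ψ holds at a world iff ψ holds at every accessible world, and Dia ψ holds iff ψ holds at some accessible world.
Let φ = not Box Box not q or r. Evaluate φ at each world:
  0 (successors {1, 8}): φ is true.
  1 (successors {0, 4, 6, 7, 8}): φ is true.
  2 (successors {4, 9}): φ is true.
  3 (successors {3, 4, 6, 8}): φ is true.
  4 (successors {1, 2, 3, 5, 6, 7, 9}): φ is true.
  5 (successors {4, 5, 9}): φ is true.
  6 (successors {1, 3, 4, 6, 7}): φ is true.
  7 (successors {1, 4, 6, 7, 8}): φ is true.
  8 (successors {0, 1, 3, 7}): φ is true.
  9 (successors {2, 4, 5}): φ is true.
For instance, at 5:
  At 5: not Box Box not q is true, r is true, so not Box Box not q or r is true.
    At 5: Box Box not q is false, so not Box Box not q is true.
      At 5: Box Box not q requires Box not q at every successor {4, 5, 9}.
        Box not q fails at 4, so Box Box not q is false at 5.
Satisfying worlds: {0, 1, 2, 3, 4, 5, 6, 7, 8, 9}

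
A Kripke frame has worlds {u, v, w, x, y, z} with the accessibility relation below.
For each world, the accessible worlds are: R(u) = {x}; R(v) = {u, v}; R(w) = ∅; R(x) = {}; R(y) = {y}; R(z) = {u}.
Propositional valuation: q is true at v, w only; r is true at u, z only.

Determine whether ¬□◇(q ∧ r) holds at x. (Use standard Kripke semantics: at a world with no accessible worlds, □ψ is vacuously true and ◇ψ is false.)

At x: □◇(q ∧ r) is true, so ¬□◇(q ∧ r) is false.
  At x: no accessible worlds, so □◇(q ∧ r) holds vacuously.

No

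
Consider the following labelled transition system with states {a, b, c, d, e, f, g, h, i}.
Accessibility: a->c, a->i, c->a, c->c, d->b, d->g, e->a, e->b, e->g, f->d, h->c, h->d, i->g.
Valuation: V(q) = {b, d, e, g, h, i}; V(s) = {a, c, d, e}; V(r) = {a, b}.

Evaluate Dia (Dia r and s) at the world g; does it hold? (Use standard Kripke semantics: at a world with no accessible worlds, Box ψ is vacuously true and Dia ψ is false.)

At g: no accessible worlds, so Dia (Dia r and s) is false.

No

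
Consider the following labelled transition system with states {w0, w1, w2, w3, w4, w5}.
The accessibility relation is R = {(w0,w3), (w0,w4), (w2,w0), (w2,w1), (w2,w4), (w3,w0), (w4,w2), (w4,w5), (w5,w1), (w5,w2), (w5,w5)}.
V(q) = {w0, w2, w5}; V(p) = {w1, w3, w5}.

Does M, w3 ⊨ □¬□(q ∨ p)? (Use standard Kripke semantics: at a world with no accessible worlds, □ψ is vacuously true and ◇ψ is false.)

Yes

Recall that □ψ holds at a world iff ψ holds at every accessible world, and ◇ψ holds iff ψ holds at some accessible world.
At w3: □¬□(q ∨ p) requires ¬□(q ∨ p) at every successor {w0}.
    At w0: □(q ∨ p) is false, so ¬□(q ∨ p) is true.
      At w0: □(q ∨ p) requires q ∨ p at every successor {w3, w4}.
        q ∨ p fails at w4, so □(q ∨ p) is false at w0.
So □¬□(q ∨ p) is true at w3.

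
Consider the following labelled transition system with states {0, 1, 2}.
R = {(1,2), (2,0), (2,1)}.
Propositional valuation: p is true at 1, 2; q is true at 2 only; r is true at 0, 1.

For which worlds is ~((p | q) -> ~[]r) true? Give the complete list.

Let φ = ~((p | q) -> ~[]r). Evaluate φ at each world:
  0 (successors ∅): φ is false.
  1 (successors {2}): φ is false.
  2 (successors {0, 1}): φ is true.
For instance, at 1:
  At 1: (p | q) -> ~[]r is true, so ~((p | q) -> ~[]r) is false.
    At 1: p | q is true, ~[]r is true, so (p | q) -> ~[]r is true.
      At 1: []r is false, so ~[]r is true.
Satisfying worlds: {2}

2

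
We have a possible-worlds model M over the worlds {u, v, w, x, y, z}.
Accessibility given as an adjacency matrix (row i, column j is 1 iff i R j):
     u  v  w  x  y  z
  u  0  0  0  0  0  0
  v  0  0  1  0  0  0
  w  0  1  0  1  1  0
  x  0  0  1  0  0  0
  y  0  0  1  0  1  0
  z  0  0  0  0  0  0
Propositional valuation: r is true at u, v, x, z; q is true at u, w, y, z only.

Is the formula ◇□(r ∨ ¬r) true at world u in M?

At u: no accessible worlds, so ◇□(r ∨ ¬r) is false.

No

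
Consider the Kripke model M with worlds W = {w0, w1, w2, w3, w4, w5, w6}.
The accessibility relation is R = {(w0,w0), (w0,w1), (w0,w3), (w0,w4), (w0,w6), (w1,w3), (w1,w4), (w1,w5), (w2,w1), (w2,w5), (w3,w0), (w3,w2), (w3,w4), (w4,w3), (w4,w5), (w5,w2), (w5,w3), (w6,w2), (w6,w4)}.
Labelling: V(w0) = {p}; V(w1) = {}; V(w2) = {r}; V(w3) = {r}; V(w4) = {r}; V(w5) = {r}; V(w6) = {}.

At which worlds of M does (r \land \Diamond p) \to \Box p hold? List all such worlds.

w0, w1, w2, w4, w5, w6

Let φ = (r \land \Diamond p) \to \Box p. Evaluate φ at each world:
  w0 (successors {w0, w1, w3, w4, w6}): φ is true.
  w1 (successors {w3, w4, w5}): φ is true.
  w2 (successors {w1, w5}): φ is true.
  w3 (successors {w0, w2, w4}): φ is false.
  w4 (successors {w3, w5}): φ is true.
  w5 (successors {w2, w3}): φ is true.
  w6 (successors {w2, w4}): φ is true.
For instance, at w2:
  At w2: r \land \Diamond p is false, \Box p is false, so (r \land \Diamond p) \to \Box p is true.
    At w2: r is true, \Diamond p is false, so r \land \Diamond p is false.
      At w2: \Diamond p requires p at some successor in {w1, w5}.
        At w1: p is false.
        At w5: p is false.
      So \Diamond p is false at w2.
    At w2: \Box p requires p at every successor {w1, w5}.
      p fails at w1, so \Box p is false at w2.
Satisfying worlds: {w0, w1, w2, w4, w5, w6}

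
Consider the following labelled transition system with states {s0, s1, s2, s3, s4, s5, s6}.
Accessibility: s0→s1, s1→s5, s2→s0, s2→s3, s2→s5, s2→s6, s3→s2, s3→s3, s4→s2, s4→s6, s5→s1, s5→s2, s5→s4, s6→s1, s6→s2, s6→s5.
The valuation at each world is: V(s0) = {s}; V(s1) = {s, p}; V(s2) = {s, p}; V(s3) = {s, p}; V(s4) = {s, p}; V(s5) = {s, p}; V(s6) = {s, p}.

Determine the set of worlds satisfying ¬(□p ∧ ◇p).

Let φ = ¬(□p ∧ ◇p). Evaluate φ at each world:
  s0 (successors {s1}): φ is false.
  s1 (successors {s5}): φ is false.
  s2 (successors {s0, s3, s5, s6}): φ is true.
  s3 (successors {s2, s3}): φ is false.
  s4 (successors {s2, s6}): φ is false.
  s5 (successors {s1, s2, s4}): φ is false.
  s6 (successors {s1, s2, s5}): φ is false.
For instance, at s6:
  At s6: □p ∧ ◇p is true, so ¬(□p ∧ ◇p) is false.
    At s6: □p is true, ◇p is true, so □p ∧ ◇p is true.
      At s6: □p requires p at every successor {s1, s2, s5}.
        At s1: p is true.
        At s2: p is true.
        At s5: p is true.
      So □p is true at s6.
      At s6: ◇p requires p at some successor in {s1, s2, s5}.
        p holds at s1, so ◇p is true at s6.
Satisfying worlds: {s2}

s2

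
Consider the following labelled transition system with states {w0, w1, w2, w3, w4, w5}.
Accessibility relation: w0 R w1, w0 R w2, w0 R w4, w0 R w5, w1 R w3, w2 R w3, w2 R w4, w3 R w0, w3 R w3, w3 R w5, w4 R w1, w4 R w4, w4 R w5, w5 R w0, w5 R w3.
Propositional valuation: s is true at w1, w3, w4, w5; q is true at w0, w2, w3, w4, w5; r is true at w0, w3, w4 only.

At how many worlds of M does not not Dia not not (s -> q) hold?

Recall that Dia ψ holds at a world iff ψ holds at some accessible world.
Let φ = not not Dia not not (s -> q). Evaluate φ at each world:
  w0 (successors {w1, w2, w4, w5}): φ is true.
  w1 (successors {w3}): φ is true.
  w2 (successors {w3, w4}): φ is true.
  w3 (successors {w0, w3, w5}): φ is true.
  w4 (successors {w1, w4, w5}): φ is true.
  w5 (successors {w0, w3}): φ is true.
For instance, at w0:
  At w0: not Dia not not (s -> q) is false, so not not Dia not not (s -> q) is true.
    At w0: Dia not not (s -> q) is true, so not Dia not not (s -> q) is false.
      At w0: Dia not not (s -> q) requires not not (s -> q) at some successor in {w1, w2, w4, w5}.
        not not (s -> q) holds at w2, so Dia not not (s -> q) is true at w0.
Satisfying worlds: {w0, w1, w2, w3, w4, w5}

6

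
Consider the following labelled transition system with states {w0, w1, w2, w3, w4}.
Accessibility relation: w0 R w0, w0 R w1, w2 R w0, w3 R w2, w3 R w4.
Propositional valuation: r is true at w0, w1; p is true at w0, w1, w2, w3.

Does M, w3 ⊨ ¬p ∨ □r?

At w3: ¬p is false, □r is false, so ¬p ∨ □r is false.
  At w3: □r requires r at every successor {w2, w4}.
    r fails at w2, so □r is false at w3.

No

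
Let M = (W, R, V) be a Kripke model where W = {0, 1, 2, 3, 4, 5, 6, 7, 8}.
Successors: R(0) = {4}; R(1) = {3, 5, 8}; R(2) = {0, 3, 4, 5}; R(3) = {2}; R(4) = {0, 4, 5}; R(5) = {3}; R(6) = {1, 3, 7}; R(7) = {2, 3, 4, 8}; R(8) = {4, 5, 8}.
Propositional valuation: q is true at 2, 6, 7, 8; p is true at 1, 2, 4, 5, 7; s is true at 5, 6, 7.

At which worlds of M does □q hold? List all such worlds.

3

Let φ = □q. Evaluate φ at each world:
  0 (successors {4}): φ is false.
  1 (successors {3, 5, 8}): φ is false.
  2 (successors {0, 3, 4, 5}): φ is false.
  3 (successors {2}): φ is true.
  4 (successors {0, 4, 5}): φ is false.
  5 (successors {3}): φ is false.
  6 (successors {1, 3, 7}): φ is false.
  7 (successors {2, 3, 4, 8}): φ is false.
  8 (successors {4, 5, 8}): φ is false.
For instance, at 7:
  At 7: □q requires q at every successor {2, 3, 4, 8}.
    q fails at 3, so □q is false at 7.
Satisfying worlds: {3}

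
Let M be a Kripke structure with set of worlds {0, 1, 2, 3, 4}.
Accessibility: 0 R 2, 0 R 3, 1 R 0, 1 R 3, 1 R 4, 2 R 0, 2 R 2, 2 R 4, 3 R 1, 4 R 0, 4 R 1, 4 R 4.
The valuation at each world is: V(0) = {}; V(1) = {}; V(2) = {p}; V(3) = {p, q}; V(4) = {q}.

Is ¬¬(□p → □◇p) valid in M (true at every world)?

No

Recall that □ψ holds at a world iff ψ holds at every accessible world, and ◇ψ holds iff ψ holds at some accessible world.
Let φ = ¬¬(□p → □◇p). Evaluate φ at each world:
  0 (successors {2, 3}): φ is false.
  1 (successors {0, 3, 4}): φ is true.
  2 (successors {0, 2, 4}): φ is true.
  3 (successors {1}): φ is true.
  4 (successors {0, 1, 4}): φ is true.
Detail at 0 (counterexample):
  At 0: ¬(□p → □◇p) is true, so ¬¬(□p → □◇p) is false.
    At 0: □p → □◇p is false, so ¬(□p → □◇p) is true.
      At 0: □p is true, □◇p is false, so □p → □◇p is false.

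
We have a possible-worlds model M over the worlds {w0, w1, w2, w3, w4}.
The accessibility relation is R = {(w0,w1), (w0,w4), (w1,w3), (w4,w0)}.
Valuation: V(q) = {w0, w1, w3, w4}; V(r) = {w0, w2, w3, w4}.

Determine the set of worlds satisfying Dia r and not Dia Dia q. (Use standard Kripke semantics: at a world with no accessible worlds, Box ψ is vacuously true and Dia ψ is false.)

w1

Let φ = Dia r and not Dia Dia q. Evaluate φ at each world:
  w0 (successors {w1, w4}): φ is false.
  w1 (successors {w3}): φ is true.
  w2 (successors ∅): φ is false.
  w3 (successors ∅): φ is false.
  w4 (successors {w0}): φ is false.
For instance, at w4:
  At w4: Dia r is true, not Dia Dia q is false, so Dia r and not Dia Dia q is false.
    At w4: Dia r requires r at some successor in {w0}.
      r holds at w0, so Dia r is true at w4.
    At w4: Dia Dia q is true, so not Dia Dia q is false.
      At w4: Dia Dia q requires Dia q at some successor in {w0}.
        Dia q holds at w0, so Dia Dia q is true at w4.
Satisfying worlds: {w1}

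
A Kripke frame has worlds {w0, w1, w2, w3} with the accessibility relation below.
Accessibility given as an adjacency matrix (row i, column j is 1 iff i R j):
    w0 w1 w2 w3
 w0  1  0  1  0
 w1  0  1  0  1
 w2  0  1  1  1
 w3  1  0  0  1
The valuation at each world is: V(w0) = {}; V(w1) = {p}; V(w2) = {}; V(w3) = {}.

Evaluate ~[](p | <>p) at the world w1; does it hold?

Yes

At w1: [](p | <>p) is false, so ~[](p | <>p) is true.
  At w1: [](p | <>p) requires p | <>p at every successor {w1, w3}.
    p | <>p fails at w3, so [](p | <>p) is false at w1.
      At w3: p is false, <>p is false, so p | <>p is false.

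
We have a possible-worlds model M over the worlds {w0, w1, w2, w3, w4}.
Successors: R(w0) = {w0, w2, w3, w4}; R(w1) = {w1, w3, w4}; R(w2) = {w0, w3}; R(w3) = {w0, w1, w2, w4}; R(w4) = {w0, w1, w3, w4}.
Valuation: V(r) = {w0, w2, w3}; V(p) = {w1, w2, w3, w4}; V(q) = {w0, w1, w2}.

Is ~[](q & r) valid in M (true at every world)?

Let φ = ~[](q & r). Evaluate φ at each world:
  w0 (successors {w0, w2, w3, w4}): φ is true.
  w1 (successors {w1, w3, w4}): φ is true.
  w2 (successors {w0, w3}): φ is true.
  w3 (successors {w0, w1, w2, w4}): φ is true.
  w4 (successors {w0, w1, w3, w4}): φ is true.
For instance, at w3:
  At w3: [](q & r) is false, so ~[](q & r) is true.
    At w3: [](q & r) requires q & r at every successor {w0, w1, w2, w4}.
      q & r fails at w1, so [](q & r) is false at w3.

Yes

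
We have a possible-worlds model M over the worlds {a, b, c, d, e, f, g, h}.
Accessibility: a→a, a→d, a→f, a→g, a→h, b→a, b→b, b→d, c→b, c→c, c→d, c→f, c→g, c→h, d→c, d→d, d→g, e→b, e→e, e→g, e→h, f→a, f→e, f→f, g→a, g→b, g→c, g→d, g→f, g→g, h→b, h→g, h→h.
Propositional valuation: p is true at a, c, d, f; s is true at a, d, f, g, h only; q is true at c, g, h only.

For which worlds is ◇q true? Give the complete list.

a, c, d, e, g, h

Let φ = ◇q. Evaluate φ at each world:
  a (successors {a, d, f, g, h}): φ is true.
  b (successors {a, b, d}): φ is false.
  c (successors {b, c, d, f, g, h}): φ is true.
  d (successors {c, d, g}): φ is true.
  e (successors {b, e, g, h}): φ is true.
  f (successors {a, e, f}): φ is false.
  g (successors {a, b, c, d, f, g}): φ is true.
  h (successors {b, g, h}): φ is true.
For instance, at e:
  At e: ◇q requires q at some successor in {b, e, g, h}.
    q holds at g, so ◇q is true at e.
Satisfying worlds: {a, c, d, e, g, h}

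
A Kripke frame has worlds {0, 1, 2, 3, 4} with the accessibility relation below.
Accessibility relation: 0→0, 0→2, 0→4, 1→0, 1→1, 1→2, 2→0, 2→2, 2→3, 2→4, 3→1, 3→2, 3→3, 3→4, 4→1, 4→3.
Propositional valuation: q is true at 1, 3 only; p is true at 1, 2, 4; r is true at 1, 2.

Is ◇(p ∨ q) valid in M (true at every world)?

Yes

Let φ = ◇(p ∨ q). Evaluate φ at each world:
  0 (successors {0, 2, 4}): φ is true.
  1 (successors {0, 1, 2}): φ is true.
  2 (successors {0, 2, 3, 4}): φ is true.
  3 (successors {1, 2, 3, 4}): φ is true.
  4 (successors {1, 3}): φ is true.
For instance, at 4:
  At 4: ◇(p ∨ q) requires p ∨ q at some successor in {1, 3}.
    p ∨ q holds at 1, so ◇(p ∨ q) is true at 4.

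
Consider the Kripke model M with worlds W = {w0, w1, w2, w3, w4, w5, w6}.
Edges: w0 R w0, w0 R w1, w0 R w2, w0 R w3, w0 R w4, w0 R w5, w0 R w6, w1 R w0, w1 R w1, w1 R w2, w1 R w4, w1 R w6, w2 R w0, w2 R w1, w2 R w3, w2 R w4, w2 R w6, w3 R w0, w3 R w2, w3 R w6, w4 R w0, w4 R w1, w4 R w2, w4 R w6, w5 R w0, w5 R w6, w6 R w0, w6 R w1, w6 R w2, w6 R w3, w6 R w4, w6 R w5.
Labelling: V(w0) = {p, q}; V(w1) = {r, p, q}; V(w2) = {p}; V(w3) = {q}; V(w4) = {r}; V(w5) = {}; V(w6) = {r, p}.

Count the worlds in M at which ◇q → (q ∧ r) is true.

Let φ = ◇q → (q ∧ r). Evaluate φ at each world:
  w0 (successors {w0, w1, w2, w3, w4, w5, w6}): φ is false.
  w1 (successors {w0, w1, w2, w4, w6}): φ is true.
  w2 (successors {w0, w1, w3, w4, w6}): φ is false.
  w3 (successors {w0, w2, w6}): φ is false.
  w4 (successors {w0, w1, w2, w6}): φ is false.
  w5 (successors {w0, w6}): φ is false.
  w6 (successors {w0, w1, w2, w3, w4, w5}): φ is false.
For instance, at w5:
  At w5: ◇q is true, q ∧ r is false, so ◇q → (q ∧ r) is false.
    At w5: ◇q requires q at some successor in {w0, w6}.
      q holds at w0, so ◇q is true at w5.
Satisfying worlds: {w1}

1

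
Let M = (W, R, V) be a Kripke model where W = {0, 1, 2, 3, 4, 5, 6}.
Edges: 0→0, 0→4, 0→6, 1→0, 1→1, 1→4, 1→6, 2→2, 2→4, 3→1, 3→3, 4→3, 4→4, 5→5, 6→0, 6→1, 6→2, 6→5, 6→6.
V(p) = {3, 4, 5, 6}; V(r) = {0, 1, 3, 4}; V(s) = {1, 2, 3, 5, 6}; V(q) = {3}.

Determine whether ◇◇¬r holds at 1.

Yes

At 1: ◇◇¬r requires ◇¬r at some successor in {0, 1, 4, 6}.
  ◇¬r holds at 0, so ◇◇¬r is true at 1.
    At 0: ◇¬r requires ¬r at some successor in {0, 4, 6}.
      ¬r holds at 6, so ◇¬r is true at 0.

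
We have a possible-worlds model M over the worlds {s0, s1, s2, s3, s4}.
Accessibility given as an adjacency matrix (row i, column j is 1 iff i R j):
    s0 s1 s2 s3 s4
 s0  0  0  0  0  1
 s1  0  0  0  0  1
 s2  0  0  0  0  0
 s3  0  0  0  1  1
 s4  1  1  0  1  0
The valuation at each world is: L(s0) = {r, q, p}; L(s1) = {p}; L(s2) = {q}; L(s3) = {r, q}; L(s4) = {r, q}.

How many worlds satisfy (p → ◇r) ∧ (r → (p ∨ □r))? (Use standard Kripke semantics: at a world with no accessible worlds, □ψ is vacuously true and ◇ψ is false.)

Let φ = (p → ◇r) ∧ (r → (p ∨ □r)). Evaluate φ at each world:
  s0 (successors {s4}): φ is true.
  s1 (successors {s4}): φ is true.
  s2 (successors ∅): φ is true.
  s3 (successors {s3, s4}): φ is true.
  s4 (successors {s0, s1, s3}): φ is false.
For instance, at s4:
  At s4: p → ◇r is true, r → (p ∨ □r) is false, so (p → ◇r) ∧ (r → (p ∨ □r)) is false.
    At s4: p is false, ◇r is true, so p → ◇r is true.
      At s4: ◇r requires r at some successor in {s0, s1, s3}.
        r holds at s0, so ◇r is true at s4.
    At s4: r is true, p ∨ □r is false, so r → (p ∨ □r) is false.
      At s4: p is false, □r is false, so p ∨ □r is false.
Satisfying worlds: {s0, s1, s2, s3}

4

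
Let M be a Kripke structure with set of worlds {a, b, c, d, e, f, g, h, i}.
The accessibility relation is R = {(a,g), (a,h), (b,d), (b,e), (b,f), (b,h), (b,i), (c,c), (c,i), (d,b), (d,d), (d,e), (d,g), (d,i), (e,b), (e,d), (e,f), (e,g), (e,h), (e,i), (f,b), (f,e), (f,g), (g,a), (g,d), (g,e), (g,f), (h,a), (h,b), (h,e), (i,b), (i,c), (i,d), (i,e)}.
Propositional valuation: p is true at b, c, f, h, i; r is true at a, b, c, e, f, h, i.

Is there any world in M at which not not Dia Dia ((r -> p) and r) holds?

Yes

Let φ = not not Dia Dia ((r -> p) and r). Evaluate φ at each world:
  a (successors {g, h}): φ is true.
  b (successors {d, e, f, h, i}): φ is true.
  c (successors {c, i}): φ is true.
  d (successors {b, d, e, g, i}): φ is true.
  e (successors {b, d, f, g, h, i}): φ is true.
  f (successors {b, e, g}): φ is true.
  g (successors {a, d, e, f}): φ is true.
  h (successors {a, b, e}): φ is true.
  i (successors {b, c, d, e}): φ is true.
Detail at a (witness):
  At a: not Dia Dia ((r -> p) and r) is false, so not not Dia Dia ((r -> p) and r) is true.
    At a: Dia Dia ((r -> p) and r) is true, so not Dia Dia ((r -> p) and r) is false.
      At a: Dia Dia ((r -> p) and r) requires Dia ((r -> p) and r) at some successor in {g, h}.
        Dia ((r -> p) and r) holds at g, so Dia Dia ((r -> p) and r) is true at a.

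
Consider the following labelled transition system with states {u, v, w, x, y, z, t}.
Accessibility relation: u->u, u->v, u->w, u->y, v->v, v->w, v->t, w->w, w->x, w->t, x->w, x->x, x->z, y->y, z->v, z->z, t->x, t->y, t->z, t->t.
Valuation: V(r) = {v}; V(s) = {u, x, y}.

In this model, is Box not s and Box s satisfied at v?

No

At v: Box not s is true, Box s is false, so Box not s and Box s is false.
  At v: Box not s requires not s at every successor {v, w, t}.
    At v: not s is true.
    At w: not s is true.
    At t: not s is true.
  So Box not s is true at v.
  At v: Box s requires s at every successor {v, w, t}.
    s fails at v, so Box s is false at v.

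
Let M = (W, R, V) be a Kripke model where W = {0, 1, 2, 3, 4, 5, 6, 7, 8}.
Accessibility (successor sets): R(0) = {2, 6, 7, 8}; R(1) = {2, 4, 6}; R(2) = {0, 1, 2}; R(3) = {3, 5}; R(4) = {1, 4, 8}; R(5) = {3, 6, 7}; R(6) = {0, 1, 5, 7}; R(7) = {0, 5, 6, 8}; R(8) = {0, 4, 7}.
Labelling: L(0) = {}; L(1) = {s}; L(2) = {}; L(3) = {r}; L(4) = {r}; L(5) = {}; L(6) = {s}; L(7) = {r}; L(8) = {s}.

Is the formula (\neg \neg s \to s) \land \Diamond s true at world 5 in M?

Yes

At 5: \neg \neg s \to s is true, \Diamond s is true, so (\neg \neg s \to s) \land \Diamond s is true.
  At 5: \Diamond s requires s at some successor in {3, 6, 7}.
    s holds at 6, so \Diamond s is true at 5.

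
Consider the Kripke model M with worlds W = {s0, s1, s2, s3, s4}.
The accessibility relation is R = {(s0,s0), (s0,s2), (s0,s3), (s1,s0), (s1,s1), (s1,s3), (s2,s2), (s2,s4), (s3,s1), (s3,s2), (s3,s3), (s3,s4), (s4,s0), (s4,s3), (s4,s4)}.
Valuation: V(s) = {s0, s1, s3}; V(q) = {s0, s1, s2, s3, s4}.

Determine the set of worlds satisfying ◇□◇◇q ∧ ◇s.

s0, s1, s3, s4

Let φ = ◇□◇◇q ∧ ◇s. Evaluate φ at each world:
  s0 (successors {s0, s2, s3}): φ is true.
  s1 (successors {s0, s1, s3}): φ is true.
  s2 (successors {s2, s4}): φ is false.
  s3 (successors {s1, s2, s3, s4}): φ is true.
  s4 (successors {s0, s3, s4}): φ is true.
For instance, at s4:
  At s4: ◇□◇◇q is true, ◇s is true, so ◇□◇◇q ∧ ◇s is true.
    At s4: ◇□◇◇q requires □◇◇q at some successor in {s0, s3, s4}.
      □◇◇q holds at s0, so ◇□◇◇q is true at s4.
    At s4: ◇s requires s at some successor in {s0, s3, s4}.
      s holds at s0, so ◇s is true at s4.
Satisfying worlds: {s0, s1, s3, s4}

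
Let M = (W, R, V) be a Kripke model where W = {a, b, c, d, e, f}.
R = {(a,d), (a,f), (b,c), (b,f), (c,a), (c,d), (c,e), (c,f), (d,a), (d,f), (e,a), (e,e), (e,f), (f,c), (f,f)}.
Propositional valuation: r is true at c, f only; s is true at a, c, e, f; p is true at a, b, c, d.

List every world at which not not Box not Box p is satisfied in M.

Let φ = not not Box not Box p. Evaluate φ at each world:
  a (successors {d, f}): φ is true.
  b (successors {c, f}): φ is true.
  c (successors {a, d, e, f}): φ is true.
  d (successors {a, f}): φ is true.
  e (successors {a, e, f}): φ is true.
  f (successors {c, f}): φ is true.
For instance, at f:
  At f: not Box not Box p is false, so not not Box not Box p is true.
    At f: Box not Box p is true, so not Box not Box p is false.
      At f: Box not Box p requires not Box p at every successor {c, f}.
        At c: not Box p is true.
        At f: not Box p is true.
      So Box not Box p is true at f.
Satisfying worlds: {a, b, c, d, e, f}

a, b, c, d, e, f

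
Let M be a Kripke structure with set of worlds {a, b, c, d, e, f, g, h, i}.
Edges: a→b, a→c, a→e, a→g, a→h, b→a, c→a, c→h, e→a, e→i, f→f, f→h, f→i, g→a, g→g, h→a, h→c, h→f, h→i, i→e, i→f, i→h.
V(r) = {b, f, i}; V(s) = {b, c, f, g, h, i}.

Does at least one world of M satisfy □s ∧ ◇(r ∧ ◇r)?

Yes

Let φ = □s ∧ ◇(r ∧ ◇r). Evaluate φ at each world:
  a (successors {b, c, e, g, h}): φ is false.
  b (successors {a}): φ is false.
  c (successors {a, h}): φ is false.
  d (successors ∅): φ is false.
  e (successors {a, i}): φ is false.
  f (successors {f, h, i}): φ is true.
  g (successors {a, g}): φ is false.
  h (successors {a, c, f, i}): φ is false.
  i (successors {e, f, h}): φ is false.
Detail at f (witness):
  At f: □s is true, ◇(r ∧ ◇r) is true, so □s ∧ ◇(r ∧ ◇r) is true.
    At f: □s requires s at every successor {f, h, i}.
      At f: s is true.
      At h: s is true.
      At i: s is true.
    So □s is true at f.
    At f: ◇(r ∧ ◇r) requires r ∧ ◇r at some successor in {f, h, i}.
      r ∧ ◇r holds at f, so ◇(r ∧ ◇r) is true at f.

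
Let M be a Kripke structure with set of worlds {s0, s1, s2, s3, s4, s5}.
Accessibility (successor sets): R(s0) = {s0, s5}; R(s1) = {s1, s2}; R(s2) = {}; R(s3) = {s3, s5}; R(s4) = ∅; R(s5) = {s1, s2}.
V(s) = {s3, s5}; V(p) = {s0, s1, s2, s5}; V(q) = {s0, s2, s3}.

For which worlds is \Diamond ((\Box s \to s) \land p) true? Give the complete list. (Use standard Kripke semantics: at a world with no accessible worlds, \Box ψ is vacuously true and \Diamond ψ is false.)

s0, s1, s3, s5

Let φ = \Diamond ((\Box s \to s) \land p). Evaluate φ at each world:
  s0 (successors {s0, s5}): φ is true.
  s1 (successors {s1, s2}): φ is true.
  s2 (successors ∅): φ is false.
  s3 (successors {s3, s5}): φ is true.
  s4 (successors ∅): φ is false.
  s5 (successors {s1, s2}): φ is true.
For instance, at s3:
  At s3: \Diamond ((\Box s \to s) \land p) requires (\Box s \to s) \land p at some successor in {s3, s5}.
    (\Box s \to s) \land p holds at s5, so \Diamond ((\Box s \to s) \land p) is true at s3.
      At s5: \Box s \to s is true, p is true, so (\Box s \to s) \land p is true.
Satisfying worlds: {s0, s1, s3, s5}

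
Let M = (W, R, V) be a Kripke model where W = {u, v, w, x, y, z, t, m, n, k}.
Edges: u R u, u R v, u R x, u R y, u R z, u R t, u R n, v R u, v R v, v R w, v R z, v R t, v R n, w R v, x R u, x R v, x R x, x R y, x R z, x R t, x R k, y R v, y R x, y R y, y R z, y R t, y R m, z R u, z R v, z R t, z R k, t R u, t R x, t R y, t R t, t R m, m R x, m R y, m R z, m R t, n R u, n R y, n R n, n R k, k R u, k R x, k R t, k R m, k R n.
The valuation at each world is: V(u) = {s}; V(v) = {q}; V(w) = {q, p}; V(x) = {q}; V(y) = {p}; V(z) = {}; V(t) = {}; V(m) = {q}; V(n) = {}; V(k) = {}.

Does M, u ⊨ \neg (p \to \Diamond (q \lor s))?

At u: p \to \Diamond (q \lor s) is true, so \neg (p \to \Diamond (q \lor s)) is false.
  At u: p is false, \Diamond (q \lor s) is true, so p \to \Diamond (q \lor s) is true.
    At u: \Diamond (q \lor s) requires q \lor s at some successor in {u, v, x, y, z, t, n}.
      q \lor s holds at u, so \Diamond (q \lor s) is true at u.

No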